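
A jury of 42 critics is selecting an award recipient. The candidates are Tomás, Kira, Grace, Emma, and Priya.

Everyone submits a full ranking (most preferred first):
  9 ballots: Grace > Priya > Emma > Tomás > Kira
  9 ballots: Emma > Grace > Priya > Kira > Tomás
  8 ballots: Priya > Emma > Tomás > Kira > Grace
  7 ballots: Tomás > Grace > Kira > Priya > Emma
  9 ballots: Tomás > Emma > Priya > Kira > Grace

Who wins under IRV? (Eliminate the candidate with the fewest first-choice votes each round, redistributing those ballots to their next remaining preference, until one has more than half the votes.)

Round 1: Tomás 16, Kira 0, Grace 9, Emma 9, Priya 8. Kira eliminated.
Round 2: Tomás 16, Grace 9, Emma 9, Priya 8. Priya eliminated.
Round 3: Tomás 16, Grace 9, Emma 17. Grace eliminated.
Round 4: Tomás 16, Emma 26. Emma has a majority (≥22).

Emma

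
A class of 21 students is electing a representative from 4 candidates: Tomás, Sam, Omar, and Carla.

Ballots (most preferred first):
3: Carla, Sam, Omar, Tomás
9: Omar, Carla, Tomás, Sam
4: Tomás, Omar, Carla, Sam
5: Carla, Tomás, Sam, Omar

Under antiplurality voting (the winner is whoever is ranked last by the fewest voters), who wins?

Carla

Last-place votes: Tomás 3, Sam 13, Omar 5, Carla 0.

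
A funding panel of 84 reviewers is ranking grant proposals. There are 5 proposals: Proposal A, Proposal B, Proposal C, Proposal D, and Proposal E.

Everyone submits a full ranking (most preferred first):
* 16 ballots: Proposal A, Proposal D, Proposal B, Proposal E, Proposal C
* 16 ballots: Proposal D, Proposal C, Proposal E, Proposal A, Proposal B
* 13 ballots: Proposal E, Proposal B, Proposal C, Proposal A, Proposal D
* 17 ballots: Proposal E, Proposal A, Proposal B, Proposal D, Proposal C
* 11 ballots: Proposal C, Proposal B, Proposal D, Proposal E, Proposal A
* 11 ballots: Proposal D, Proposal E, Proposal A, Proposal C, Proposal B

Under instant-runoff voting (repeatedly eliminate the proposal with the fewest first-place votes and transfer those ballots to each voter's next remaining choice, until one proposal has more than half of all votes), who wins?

Proposal D

Round 1: Proposal A 16, Proposal B 0, Proposal C 11, Proposal D 27, Proposal E 30. Proposal B eliminated.
Round 2: Proposal A 16, Proposal C 11, Proposal D 27, Proposal E 30. Proposal C eliminated.
Round 3: Proposal A 16, Proposal D 38, Proposal E 30. Proposal A eliminated.
Round 4: Proposal D 54, Proposal E 30. Proposal D has a majority (≥43).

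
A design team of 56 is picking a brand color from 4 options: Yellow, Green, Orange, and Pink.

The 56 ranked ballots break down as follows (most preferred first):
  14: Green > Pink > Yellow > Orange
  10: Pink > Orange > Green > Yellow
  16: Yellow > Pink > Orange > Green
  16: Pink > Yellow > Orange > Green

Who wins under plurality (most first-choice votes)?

Pink

First-place votes: Yellow 16, Green 14, Orange 0, Pink 26.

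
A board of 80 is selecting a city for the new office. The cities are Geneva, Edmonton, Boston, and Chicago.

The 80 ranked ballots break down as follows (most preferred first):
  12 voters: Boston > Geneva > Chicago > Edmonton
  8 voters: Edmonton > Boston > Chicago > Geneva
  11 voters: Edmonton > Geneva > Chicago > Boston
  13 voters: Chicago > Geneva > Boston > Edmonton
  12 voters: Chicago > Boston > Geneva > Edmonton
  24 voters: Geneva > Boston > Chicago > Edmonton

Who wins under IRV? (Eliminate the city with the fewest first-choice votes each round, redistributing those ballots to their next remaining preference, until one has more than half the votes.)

Round 1: Geneva 24, Edmonton 19, Boston 12, Chicago 25. Boston eliminated.
Round 2: Geneva 36, Edmonton 19, Chicago 25. Edmonton eliminated.
Round 3: Geneva 47, Chicago 33. Geneva has a majority (≥41).

Geneva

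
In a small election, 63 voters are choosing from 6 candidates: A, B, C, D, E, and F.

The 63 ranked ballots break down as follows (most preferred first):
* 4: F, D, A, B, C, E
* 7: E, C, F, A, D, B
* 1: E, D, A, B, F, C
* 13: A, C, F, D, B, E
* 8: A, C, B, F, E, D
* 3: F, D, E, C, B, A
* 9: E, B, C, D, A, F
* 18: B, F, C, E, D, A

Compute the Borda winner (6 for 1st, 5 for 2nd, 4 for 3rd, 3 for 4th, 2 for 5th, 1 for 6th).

C

A: 4×4 + 7×3 + 1×4 + 13×6 + 8×6 + 3×1 + 9×2 + 18×1 = 206
B: 4×3 + 7×1 + 1×3 + 13×2 + 8×4 + 3×2 + 9×5 + 18×6 = 239
C: 4×2 + 7×5 + 1×1 + 13×5 + 8×5 + 3×3 + 9×4 + 18×4 = 266
D: 4×5 + 7×2 + 1×5 + 13×3 + 8×1 + 3×5 + 9×3 + 18×2 = 164
E: 4×1 + 7×6 + 1×6 + 13×1 + 8×2 + 3×4 + 9×6 + 18×3 = 201
F: 4×6 + 7×4 + 1×2 + 13×4 + 8×3 + 3×6 + 9×1 + 18×5 = 247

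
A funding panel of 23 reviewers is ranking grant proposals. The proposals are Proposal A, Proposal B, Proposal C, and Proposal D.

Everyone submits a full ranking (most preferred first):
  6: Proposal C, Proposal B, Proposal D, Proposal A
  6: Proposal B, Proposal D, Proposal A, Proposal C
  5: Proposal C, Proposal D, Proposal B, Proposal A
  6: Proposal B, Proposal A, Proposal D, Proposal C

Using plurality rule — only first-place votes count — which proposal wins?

First-place votes: Proposal A 0, Proposal B 12, Proposal C 11, Proposal D 0.

Proposal B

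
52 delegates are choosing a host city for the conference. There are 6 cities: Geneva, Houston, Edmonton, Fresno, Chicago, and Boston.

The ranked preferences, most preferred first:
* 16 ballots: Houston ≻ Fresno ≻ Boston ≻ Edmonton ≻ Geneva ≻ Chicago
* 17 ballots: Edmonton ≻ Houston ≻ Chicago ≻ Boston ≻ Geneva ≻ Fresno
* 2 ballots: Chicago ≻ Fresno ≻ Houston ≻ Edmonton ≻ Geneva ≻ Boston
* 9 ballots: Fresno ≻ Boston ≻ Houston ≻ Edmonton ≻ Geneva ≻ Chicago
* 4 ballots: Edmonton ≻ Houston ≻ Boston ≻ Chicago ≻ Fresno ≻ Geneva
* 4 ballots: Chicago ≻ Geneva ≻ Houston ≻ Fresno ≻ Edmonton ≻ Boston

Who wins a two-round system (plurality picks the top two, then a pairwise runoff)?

Round 1 first-place votes: Geneva 0, Houston 16, Edmonton 21, Fresno 9, Chicago 6, Boston 0. Edmonton and Houston advance.
Runoff: Edmonton is ranked above Houston on 21 ballots, Houston above Edmonton on 31.

Houston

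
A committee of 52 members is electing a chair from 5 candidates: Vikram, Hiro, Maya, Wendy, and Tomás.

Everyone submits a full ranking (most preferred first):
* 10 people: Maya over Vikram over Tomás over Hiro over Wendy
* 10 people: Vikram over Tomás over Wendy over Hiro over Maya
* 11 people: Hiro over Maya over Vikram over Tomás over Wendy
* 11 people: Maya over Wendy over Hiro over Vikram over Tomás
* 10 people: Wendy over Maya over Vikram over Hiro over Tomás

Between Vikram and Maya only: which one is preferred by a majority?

Maya

Vikram is ranked above Maya on 10 ballots; Maya above Vikram on 42.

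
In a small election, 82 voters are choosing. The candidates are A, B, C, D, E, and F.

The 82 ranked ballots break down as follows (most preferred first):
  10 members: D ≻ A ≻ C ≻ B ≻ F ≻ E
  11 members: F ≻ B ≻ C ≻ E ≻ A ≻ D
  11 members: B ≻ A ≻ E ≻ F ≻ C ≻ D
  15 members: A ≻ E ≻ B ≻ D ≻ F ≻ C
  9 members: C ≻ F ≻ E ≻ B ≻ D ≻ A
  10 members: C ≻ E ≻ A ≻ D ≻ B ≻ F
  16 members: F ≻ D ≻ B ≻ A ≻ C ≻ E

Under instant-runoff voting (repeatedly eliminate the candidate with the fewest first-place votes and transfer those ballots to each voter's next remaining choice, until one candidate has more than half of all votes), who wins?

Round 1: A 15, B 11, C 19, D 10, E 0, F 27. E eliminated.
Round 2: A 15, B 11, C 19, D 10, F 27. D eliminated.
Round 3: A 25, B 11, C 19, F 27. B eliminated.
Round 4: A 36, C 19, F 27. C eliminated.
Round 5: A 46, F 36. A has a majority (≥42).

A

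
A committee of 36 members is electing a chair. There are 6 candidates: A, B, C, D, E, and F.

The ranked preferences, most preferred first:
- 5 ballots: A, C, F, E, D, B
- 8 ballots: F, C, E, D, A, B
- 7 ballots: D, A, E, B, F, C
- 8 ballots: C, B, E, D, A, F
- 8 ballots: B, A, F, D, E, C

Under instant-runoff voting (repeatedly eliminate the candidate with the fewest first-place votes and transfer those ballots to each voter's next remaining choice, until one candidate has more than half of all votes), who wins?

Round 1: A 5, B 8, C 8, D 7, E 0, F 8. E eliminated.
Round 2: A 5, B 8, C 8, D 7, F 8. A eliminated.
Round 3: B 8, C 13, D 7, F 8. D eliminated.
Round 4: B 15, C 13, F 8. F eliminated.
Round 5: B 15, C 21. C has a majority (≥19).

C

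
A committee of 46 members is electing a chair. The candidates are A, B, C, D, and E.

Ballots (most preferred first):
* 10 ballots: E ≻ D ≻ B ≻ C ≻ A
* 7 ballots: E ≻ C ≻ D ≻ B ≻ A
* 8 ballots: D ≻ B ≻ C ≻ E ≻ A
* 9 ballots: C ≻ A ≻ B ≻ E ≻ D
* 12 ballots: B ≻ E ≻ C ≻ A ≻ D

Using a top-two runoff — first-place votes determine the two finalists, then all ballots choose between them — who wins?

B

Round 1 first-place votes: A 0, B 12, C 9, D 8, E 17. E and B advance.
Runoff: E is ranked above B on 17 ballots, B above E on 29.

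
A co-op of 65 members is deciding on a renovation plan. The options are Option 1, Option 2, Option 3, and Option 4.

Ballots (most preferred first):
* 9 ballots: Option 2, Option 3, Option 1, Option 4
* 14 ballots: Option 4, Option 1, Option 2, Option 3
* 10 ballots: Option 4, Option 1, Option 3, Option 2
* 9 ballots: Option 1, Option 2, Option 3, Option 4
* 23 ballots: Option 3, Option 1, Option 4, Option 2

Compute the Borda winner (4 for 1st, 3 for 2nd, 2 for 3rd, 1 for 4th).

Option 1: 9×2 + 14×3 + 10×3 + 9×4 + 23×3 = 195
Option 2: 9×4 + 14×2 + 10×1 + 9×3 + 23×1 = 124
Option 3: 9×3 + 14×1 + 10×2 + 9×2 + 23×4 = 171
Option 4: 9×1 + 14×4 + 10×4 + 9×1 + 23×2 = 160

Option 1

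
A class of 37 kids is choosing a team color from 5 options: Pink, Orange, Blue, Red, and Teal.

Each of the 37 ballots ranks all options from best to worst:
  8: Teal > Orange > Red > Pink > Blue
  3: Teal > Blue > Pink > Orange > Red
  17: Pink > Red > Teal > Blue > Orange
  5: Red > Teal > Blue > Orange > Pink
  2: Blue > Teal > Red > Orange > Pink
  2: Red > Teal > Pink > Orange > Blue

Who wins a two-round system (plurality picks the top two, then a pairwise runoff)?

Teal

Round 1 first-place votes: Pink 17, Orange 0, Blue 2, Red 7, Teal 11. Pink and Teal advance.
Runoff: Pink is ranked above Teal on 17 ballots, Teal above Pink on 20.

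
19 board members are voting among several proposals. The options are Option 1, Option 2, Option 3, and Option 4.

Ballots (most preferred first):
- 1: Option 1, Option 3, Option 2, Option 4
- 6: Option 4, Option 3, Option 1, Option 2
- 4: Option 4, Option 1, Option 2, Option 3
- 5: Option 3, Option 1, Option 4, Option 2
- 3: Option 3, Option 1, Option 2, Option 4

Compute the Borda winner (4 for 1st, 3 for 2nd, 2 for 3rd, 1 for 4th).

Option 3

Option 1: 1×4 + 6×2 + 4×3 + 5×3 + 3×3 = 52
Option 2: 1×2 + 6×1 + 4×2 + 5×1 + 3×2 = 27
Option 3: 1×3 + 6×3 + 4×1 + 5×4 + 3×4 = 57
Option 4: 1×1 + 6×4 + 4×4 + 5×2 + 3×1 = 54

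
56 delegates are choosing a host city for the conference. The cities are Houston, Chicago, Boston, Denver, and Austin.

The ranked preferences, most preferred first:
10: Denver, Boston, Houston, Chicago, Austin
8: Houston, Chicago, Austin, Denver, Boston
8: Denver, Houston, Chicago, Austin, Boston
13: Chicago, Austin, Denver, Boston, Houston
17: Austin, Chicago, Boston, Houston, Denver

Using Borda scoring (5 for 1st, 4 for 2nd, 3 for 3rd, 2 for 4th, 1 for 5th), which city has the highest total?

Houston: 10×3 + 8×5 + 8×4 + 13×1 + 17×2 = 149
Chicago: 10×2 + 8×4 + 8×3 + 13×5 + 17×4 = 209
Boston: 10×4 + 8×1 + 8×1 + 13×2 + 17×3 = 133
Denver: 10×5 + 8×2 + 8×5 + 13×3 + 17×1 = 162
Austin: 10×1 + 8×3 + 8×2 + 13×4 + 17×5 = 187

Chicago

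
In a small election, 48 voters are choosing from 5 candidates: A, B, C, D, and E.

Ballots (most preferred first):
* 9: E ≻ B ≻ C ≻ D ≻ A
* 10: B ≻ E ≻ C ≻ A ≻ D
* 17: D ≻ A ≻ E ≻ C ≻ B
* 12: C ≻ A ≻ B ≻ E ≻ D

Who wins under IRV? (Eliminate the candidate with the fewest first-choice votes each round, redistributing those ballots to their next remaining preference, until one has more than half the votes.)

Round 1: A 0, B 10, C 12, D 17, E 9. A eliminated.
Round 2: B 10, C 12, D 17, E 9. E eliminated.
Round 3: B 19, C 12, D 17. C eliminated.
Round 4: B 31, D 17. B has a majority (≥25).

B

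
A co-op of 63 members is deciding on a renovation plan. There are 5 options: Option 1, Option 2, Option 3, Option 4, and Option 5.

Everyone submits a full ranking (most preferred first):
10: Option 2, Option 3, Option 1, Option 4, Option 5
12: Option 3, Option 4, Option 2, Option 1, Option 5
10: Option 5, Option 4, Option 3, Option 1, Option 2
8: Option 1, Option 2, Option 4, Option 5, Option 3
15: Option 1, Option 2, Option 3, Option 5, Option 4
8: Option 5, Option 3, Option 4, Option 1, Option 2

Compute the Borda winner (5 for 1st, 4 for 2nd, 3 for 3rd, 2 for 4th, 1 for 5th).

Option 3

Option 1: 10×3 + 12×2 + 10×2 + 8×5 + 15×5 + 8×2 = 205
Option 2: 10×5 + 12×3 + 10×1 + 8×4 + 15×4 + 8×1 = 196
Option 3: 10×4 + 12×5 + 10×3 + 8×1 + 15×3 + 8×4 = 215
Option 4: 10×2 + 12×4 + 10×4 + 8×3 + 15×1 + 8×3 = 171
Option 5: 10×1 + 12×1 + 10×5 + 8×2 + 15×2 + 8×5 = 158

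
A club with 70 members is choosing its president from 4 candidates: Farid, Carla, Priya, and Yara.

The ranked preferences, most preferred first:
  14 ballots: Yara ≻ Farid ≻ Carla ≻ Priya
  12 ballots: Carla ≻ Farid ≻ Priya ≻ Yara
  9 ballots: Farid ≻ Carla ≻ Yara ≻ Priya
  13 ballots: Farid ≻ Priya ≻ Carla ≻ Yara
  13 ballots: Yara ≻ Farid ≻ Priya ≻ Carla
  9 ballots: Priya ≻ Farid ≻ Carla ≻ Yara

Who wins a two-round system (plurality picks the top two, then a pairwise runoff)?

Round 1 first-place votes: Farid 22, Carla 12, Priya 9, Yara 27. Yara and Farid advance.
Runoff: Yara is ranked above Farid on 27 ballots, Farid above Yara on 43.

Farid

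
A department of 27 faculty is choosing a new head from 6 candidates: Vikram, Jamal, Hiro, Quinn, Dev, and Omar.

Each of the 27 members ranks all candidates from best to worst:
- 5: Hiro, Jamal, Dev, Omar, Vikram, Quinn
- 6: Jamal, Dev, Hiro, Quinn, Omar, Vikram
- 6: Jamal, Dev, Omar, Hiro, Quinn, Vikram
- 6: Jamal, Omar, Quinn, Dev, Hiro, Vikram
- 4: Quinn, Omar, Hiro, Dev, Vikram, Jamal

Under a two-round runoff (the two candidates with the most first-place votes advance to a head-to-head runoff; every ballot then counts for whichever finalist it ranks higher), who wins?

Round 1 first-place votes: Vikram 0, Jamal 18, Hiro 5, Quinn 4, Dev 0, Omar 0. Jamal and Hiro advance.
Runoff: Jamal is ranked above Hiro on 18 ballots, Hiro above Jamal on 9.

Jamal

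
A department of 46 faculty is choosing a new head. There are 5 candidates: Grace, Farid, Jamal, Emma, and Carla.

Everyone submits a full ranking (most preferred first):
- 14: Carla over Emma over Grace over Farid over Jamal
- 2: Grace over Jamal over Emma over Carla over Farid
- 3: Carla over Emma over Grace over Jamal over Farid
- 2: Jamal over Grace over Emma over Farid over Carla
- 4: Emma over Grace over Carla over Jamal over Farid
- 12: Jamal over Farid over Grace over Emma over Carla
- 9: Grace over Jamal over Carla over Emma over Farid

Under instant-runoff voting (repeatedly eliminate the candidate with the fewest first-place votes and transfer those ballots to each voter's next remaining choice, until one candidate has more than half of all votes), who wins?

Grace

Round 1: Grace 11, Farid 0, Jamal 14, Emma 4, Carla 17. Farid eliminated.
Round 2: Grace 11, Jamal 14, Emma 4, Carla 17. Emma eliminated.
Round 3: Grace 15, Jamal 14, Carla 17. Jamal eliminated.
Round 4: Grace 29, Carla 17. Grace has a majority (≥24).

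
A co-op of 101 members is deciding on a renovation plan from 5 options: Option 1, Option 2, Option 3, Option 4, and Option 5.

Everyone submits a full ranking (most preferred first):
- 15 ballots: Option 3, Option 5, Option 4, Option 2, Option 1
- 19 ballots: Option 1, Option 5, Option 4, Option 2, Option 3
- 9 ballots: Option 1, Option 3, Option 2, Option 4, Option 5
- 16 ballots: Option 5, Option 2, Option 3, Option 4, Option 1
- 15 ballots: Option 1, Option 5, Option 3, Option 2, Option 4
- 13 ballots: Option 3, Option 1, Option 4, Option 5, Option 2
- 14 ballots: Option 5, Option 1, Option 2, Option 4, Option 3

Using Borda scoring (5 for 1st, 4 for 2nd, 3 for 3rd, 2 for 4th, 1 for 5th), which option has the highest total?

Option 1: 15×1 + 19×5 + 9×5 + 16×1 + 15×5 + 13×4 + 14×4 = 354
Option 2: 15×2 + 19×2 + 9×3 + 16×4 + 15×2 + 13×1 + 14×3 = 244
Option 3: 15×5 + 19×1 + 9×4 + 16×3 + 15×3 + 13×5 + 14×1 = 302
Option 4: 15×3 + 19×3 + 9×2 + 16×2 + 15×1 + 13×3 + 14×2 = 234
Option 5: 15×4 + 19×4 + 9×1 + 16×5 + 15×4 + 13×2 + 14×5 = 381

Option 5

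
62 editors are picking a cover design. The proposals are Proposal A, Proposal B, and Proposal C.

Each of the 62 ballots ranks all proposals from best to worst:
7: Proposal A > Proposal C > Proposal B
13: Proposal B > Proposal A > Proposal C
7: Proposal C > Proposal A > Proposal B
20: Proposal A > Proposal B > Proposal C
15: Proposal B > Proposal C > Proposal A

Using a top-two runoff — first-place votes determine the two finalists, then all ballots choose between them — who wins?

Proposal A

Round 1 first-place votes: Proposal A 27, Proposal B 28, Proposal C 7. Proposal B and Proposal A advance.
Runoff: Proposal B is ranked above Proposal A on 28 ballots, Proposal A above Proposal B on 34.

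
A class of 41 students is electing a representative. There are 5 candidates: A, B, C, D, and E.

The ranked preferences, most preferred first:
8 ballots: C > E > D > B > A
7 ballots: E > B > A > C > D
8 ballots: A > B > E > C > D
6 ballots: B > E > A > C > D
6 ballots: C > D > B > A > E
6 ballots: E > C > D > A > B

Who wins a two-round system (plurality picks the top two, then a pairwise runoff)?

Round 1 first-place votes: A 8, B 6, C 14, D 0, E 13. C and E advance.
Runoff: C is ranked above E on 14 ballots, E above C on 27.

E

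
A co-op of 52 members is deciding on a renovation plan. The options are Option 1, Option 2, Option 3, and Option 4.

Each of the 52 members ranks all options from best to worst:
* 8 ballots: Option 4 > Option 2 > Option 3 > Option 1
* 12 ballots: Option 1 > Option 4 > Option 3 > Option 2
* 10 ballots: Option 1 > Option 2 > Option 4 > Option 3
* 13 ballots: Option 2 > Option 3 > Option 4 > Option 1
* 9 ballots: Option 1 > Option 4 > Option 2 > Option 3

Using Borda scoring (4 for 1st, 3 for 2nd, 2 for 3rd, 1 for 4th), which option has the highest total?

Option 1

Option 1: 8×1 + 12×4 + 10×4 + 13×1 + 9×4 = 145
Option 2: 8×3 + 12×1 + 10×3 + 13×4 + 9×2 = 136
Option 3: 8×2 + 12×2 + 10×1 + 13×3 + 9×1 = 98
Option 4: 8×4 + 12×3 + 10×2 + 13×2 + 9×3 = 141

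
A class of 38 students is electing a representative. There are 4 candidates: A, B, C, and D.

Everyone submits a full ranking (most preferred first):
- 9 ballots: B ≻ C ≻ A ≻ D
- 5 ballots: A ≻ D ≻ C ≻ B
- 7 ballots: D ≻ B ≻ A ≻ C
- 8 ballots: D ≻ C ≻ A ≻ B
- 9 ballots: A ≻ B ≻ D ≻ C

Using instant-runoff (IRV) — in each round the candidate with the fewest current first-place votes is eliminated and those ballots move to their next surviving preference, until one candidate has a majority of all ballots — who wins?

A

Round 1: A 14, B 9, C 0, D 15. C eliminated.
Round 2: A 14, B 9, D 15. B eliminated.
Round 3: A 23, D 15. A has a majority (≥20).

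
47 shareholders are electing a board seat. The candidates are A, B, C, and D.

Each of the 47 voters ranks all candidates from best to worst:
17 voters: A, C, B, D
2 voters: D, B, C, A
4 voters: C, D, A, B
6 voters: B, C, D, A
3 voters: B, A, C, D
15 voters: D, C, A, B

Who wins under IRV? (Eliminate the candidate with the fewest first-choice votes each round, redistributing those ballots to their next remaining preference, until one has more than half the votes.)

D

Round 1: A 17, B 9, C 4, D 17. C eliminated.
Round 2: A 17, B 9, D 21. B eliminated.
Round 3: A 20, D 27. D has a majority (≥24).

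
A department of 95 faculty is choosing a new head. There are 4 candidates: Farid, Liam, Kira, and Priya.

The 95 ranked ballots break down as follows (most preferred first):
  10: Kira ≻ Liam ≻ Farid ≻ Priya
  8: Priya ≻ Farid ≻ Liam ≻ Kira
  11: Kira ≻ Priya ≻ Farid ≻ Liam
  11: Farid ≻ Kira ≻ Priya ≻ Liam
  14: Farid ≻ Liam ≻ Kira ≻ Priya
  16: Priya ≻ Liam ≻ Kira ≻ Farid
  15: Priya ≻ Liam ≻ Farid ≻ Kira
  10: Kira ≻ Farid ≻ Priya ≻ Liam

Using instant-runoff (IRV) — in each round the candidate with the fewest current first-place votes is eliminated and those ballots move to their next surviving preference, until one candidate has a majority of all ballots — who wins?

Round 1: Farid 25, Liam 0, Kira 31, Priya 39. Liam eliminated.
Round 2: Farid 25, Kira 31, Priya 39. Farid eliminated.
Round 3: Kira 56, Priya 39. Kira has a majority (≥48).

Kira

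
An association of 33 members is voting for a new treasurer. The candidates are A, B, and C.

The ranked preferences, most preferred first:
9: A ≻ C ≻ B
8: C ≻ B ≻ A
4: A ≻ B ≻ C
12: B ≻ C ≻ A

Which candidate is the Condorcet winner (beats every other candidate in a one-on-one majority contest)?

C

C vs A: 20–13
C vs B: 17–16
C beats every other candidate.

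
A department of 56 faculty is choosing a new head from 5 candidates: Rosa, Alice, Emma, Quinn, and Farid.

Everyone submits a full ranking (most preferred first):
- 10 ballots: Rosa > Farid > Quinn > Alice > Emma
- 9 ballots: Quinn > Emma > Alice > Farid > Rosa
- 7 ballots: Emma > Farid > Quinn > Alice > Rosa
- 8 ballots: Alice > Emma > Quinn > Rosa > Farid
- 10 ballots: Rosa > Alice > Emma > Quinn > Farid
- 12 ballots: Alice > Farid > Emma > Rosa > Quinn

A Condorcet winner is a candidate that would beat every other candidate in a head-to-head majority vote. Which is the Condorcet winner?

Alice vs Rosa: 36–20
Alice vs Emma: 40–16
Alice vs Quinn: 30–26
Alice vs Farid: 39–17
Alice beats every other candidate.

Alice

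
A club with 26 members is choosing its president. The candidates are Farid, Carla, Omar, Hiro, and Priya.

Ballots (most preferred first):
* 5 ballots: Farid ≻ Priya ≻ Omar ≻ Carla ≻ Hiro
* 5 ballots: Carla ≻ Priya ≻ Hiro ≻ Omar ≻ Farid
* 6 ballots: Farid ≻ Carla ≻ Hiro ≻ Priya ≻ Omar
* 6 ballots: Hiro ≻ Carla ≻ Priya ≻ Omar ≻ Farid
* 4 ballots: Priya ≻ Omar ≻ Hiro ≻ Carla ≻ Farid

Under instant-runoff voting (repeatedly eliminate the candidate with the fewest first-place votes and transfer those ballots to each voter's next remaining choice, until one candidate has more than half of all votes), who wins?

Hiro

Round 1: Farid 11, Carla 5, Omar 0, Hiro 6, Priya 4. Omar eliminated.
Round 2: Farid 11, Carla 5, Hiro 6, Priya 4. Priya eliminated.
Round 3: Farid 11, Carla 5, Hiro 10. Carla eliminated.
Round 4: Farid 11, Hiro 15. Hiro has a majority (≥14).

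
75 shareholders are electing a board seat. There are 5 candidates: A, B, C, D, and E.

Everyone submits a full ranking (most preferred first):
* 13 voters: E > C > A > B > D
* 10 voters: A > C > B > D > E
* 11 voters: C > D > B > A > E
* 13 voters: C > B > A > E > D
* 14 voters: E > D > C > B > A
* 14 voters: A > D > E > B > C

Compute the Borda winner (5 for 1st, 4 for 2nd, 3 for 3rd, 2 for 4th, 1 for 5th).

C

A: 13×3 + 10×5 + 11×2 + 13×3 + 14×1 + 14×5 = 234
B: 13×2 + 10×3 + 11×3 + 13×4 + 14×2 + 14×2 = 197
C: 13×4 + 10×4 + 11×5 + 13×5 + 14×3 + 14×1 = 268
D: 13×1 + 10×2 + 11×4 + 13×1 + 14×4 + 14×4 = 202
E: 13×5 + 10×1 + 11×1 + 13×2 + 14×5 + 14×3 = 224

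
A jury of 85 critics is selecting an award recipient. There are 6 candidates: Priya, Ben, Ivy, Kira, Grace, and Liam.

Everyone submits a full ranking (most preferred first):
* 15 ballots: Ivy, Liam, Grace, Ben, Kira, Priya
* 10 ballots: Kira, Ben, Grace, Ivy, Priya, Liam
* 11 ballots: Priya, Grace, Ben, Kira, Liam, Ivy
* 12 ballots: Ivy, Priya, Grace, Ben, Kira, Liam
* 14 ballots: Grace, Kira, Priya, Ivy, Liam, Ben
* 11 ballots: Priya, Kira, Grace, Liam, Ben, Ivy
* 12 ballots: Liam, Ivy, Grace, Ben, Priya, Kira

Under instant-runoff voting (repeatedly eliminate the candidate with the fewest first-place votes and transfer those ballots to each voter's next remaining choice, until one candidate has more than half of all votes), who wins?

Round 1: Priya 22, Ben 0, Ivy 27, Kira 10, Grace 14, Liam 12. Ben eliminated.
Round 2: Priya 22, Ivy 27, Kira 10, Grace 14, Liam 12. Kira eliminated.
Round 3: Priya 22, Ivy 27, Grace 24, Liam 12. Liam eliminated.
Round 4: Priya 22, Ivy 39, Grace 24. Priya eliminated.
Round 5: Ivy 39, Grace 46. Grace has a majority (≥43).

Grace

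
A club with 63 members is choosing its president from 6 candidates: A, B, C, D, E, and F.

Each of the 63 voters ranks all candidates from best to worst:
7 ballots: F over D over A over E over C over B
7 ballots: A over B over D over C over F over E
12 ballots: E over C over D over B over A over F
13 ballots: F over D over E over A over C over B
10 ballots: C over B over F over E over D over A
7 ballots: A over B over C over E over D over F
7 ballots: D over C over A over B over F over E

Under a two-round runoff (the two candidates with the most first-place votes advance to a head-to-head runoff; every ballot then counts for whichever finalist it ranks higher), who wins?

Round 1 first-place votes: A 14, B 0, C 10, D 7, E 12, F 20. F and A advance.
Runoff: F is ranked above A on 30 ballots, A above F on 33.

A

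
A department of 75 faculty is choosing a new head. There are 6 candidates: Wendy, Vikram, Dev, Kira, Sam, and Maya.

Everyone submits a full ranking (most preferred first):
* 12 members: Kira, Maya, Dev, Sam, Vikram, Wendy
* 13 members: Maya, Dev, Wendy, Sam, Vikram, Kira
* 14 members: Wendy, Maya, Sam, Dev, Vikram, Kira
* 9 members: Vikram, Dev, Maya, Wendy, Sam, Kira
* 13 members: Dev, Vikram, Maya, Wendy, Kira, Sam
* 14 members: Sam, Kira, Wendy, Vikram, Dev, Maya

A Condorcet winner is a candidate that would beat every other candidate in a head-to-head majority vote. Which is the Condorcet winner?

Maya vs Wendy: 47–28
Maya vs Vikram: 39–36
Maya vs Dev: 39–36
Maya vs Kira: 49–26
Maya vs Sam: 61–14
Maya beats every other candidate.

Maya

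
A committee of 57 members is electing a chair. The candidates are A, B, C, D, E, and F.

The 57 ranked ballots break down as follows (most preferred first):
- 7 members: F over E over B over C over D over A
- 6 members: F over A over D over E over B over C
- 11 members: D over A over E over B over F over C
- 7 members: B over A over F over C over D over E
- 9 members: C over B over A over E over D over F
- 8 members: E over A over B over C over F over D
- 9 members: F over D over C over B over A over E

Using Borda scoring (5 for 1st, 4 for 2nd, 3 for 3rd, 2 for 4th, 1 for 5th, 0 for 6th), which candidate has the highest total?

A: 7×0 + 6×4 + 11×4 + 7×4 + 9×3 + 8×4 + 9×1 = 164
B: 7×3 + 6×1 + 11×2 + 7×5 + 9×4 + 8×3 + 9×2 = 162
C: 7×2 + 6×0 + 11×0 + 7×2 + 9×5 + 8×2 + 9×3 = 116
D: 7×1 + 6×3 + 11×5 + 7×1 + 9×1 + 8×0 + 9×4 = 132
E: 7×4 + 6×2 + 11×3 + 7×0 + 9×2 + 8×5 + 9×0 = 131
F: 7×5 + 6×5 + 11×1 + 7×3 + 9×0 + 8×1 + 9×5 = 150

A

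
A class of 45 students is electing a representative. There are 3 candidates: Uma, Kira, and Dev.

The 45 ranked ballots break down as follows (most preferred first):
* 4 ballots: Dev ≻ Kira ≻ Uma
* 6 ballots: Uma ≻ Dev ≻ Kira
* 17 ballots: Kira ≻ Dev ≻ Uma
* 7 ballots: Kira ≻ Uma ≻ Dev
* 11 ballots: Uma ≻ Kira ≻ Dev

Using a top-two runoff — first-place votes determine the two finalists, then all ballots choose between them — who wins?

Kira

Round 1 first-place votes: Uma 17, Kira 24, Dev 4. Kira and Uma advance.
Runoff: Kira is ranked above Uma on 28 ballots, Uma above Kira on 17.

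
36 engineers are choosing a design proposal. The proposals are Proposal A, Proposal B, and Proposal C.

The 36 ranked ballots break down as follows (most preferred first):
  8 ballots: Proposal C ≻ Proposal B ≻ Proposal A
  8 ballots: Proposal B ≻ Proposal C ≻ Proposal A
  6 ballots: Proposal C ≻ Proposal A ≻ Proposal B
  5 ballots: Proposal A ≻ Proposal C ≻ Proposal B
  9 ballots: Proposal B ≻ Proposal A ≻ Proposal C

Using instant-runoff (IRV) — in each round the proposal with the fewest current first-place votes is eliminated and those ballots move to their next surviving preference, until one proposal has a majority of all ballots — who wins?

Round 1: Proposal A 5, Proposal B 17, Proposal C 14. Proposal A eliminated.
Round 2: Proposal B 17, Proposal C 19. Proposal C has a majority (≥19).

Proposal C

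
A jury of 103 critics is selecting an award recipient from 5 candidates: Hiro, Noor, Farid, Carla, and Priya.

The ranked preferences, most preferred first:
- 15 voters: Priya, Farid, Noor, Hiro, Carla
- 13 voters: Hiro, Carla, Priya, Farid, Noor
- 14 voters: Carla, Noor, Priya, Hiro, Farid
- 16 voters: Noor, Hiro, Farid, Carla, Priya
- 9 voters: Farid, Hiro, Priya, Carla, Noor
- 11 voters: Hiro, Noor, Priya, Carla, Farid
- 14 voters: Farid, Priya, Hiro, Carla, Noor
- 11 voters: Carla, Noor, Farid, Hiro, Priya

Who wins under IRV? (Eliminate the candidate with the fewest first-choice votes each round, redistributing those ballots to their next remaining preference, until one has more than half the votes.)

Round 1: Hiro 24, Noor 16, Farid 23, Carla 25, Priya 15. Priya eliminated.
Round 2: Hiro 24, Noor 16, Farid 38, Carla 25. Noor eliminated.
Round 3: Hiro 40, Farid 38, Carla 25. Carla eliminated.
Round 4: Hiro 54, Farid 49. Hiro has a majority (≥52).

Hiro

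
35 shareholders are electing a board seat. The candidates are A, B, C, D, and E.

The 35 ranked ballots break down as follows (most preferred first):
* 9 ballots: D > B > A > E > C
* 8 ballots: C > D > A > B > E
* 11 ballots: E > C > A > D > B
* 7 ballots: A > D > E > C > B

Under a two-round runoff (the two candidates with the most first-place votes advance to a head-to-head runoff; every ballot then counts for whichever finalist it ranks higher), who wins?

Round 1 first-place votes: A 7, B 0, C 8, D 9, E 11. E and D advance.
Runoff: E is ranked above D on 11 ballots, D above E on 24.

D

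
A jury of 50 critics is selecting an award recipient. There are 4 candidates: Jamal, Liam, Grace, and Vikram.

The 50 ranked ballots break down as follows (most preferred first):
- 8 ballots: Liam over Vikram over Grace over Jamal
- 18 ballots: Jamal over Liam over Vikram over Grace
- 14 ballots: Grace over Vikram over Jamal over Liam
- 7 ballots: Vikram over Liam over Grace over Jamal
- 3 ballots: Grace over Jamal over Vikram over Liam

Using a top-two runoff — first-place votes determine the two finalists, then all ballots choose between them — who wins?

Round 1 first-place votes: Jamal 18, Liam 8, Grace 17, Vikram 7. Jamal and Grace advance.
Runoff: Jamal is ranked above Grace on 18 ballots, Grace above Jamal on 32.

Grace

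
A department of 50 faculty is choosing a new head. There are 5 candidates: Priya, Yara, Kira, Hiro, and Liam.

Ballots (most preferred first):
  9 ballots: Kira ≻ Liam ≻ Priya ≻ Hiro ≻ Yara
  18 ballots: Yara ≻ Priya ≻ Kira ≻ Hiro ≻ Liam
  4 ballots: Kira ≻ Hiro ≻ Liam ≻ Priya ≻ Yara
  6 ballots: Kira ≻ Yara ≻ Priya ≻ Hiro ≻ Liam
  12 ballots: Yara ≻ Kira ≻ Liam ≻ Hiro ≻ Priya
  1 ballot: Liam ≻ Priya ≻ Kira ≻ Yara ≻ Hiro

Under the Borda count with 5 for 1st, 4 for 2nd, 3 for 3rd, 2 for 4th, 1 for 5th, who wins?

Kira

Priya: 9×3 + 18×4 + 4×2 + 6×3 + 12×1 + 1×4 = 141
Yara: 9×1 + 18×5 + 4×1 + 6×4 + 12×5 + 1×2 = 189
Kira: 9×5 + 18×3 + 4×5 + 6×5 + 12×4 + 1×3 = 200
Hiro: 9×2 + 18×2 + 4×4 + 6×2 + 12×2 + 1×1 = 107
Liam: 9×4 + 18×1 + 4×3 + 6×1 + 12×3 + 1×5 = 113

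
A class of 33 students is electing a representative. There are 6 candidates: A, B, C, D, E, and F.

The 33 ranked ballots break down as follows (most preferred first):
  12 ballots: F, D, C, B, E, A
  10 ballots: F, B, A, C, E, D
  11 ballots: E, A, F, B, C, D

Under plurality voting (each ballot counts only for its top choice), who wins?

First-place votes: A 0, B 0, C 0, D 0, E 11, F 22.

F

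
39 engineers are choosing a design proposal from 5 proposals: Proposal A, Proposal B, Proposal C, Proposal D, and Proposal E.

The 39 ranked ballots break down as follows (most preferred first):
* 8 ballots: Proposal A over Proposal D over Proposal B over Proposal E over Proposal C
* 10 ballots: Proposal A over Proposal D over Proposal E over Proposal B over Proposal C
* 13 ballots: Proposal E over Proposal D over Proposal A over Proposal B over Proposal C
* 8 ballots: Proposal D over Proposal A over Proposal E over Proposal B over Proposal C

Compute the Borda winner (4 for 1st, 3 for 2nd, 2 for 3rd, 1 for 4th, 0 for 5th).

Proposal D

Proposal A: 8×4 + 10×4 + 13×2 + 8×3 = 122
Proposal B: 8×2 + 10×1 + 13×1 + 8×1 = 47
Proposal C: 8×0 + 10×0 + 13×0 + 8×0 = 0
Proposal D: 8×3 + 10×3 + 13×3 + 8×4 = 125
Proposal E: 8×1 + 10×2 + 13×4 + 8×2 = 96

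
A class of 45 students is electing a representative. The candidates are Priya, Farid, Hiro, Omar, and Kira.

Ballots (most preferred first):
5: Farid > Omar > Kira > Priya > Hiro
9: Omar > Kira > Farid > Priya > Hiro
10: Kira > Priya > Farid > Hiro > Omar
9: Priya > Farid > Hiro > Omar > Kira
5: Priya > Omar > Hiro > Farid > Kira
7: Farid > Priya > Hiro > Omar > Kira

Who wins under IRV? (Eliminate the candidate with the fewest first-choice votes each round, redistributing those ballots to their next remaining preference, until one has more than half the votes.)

Kira

Round 1: Priya 14, Farid 12, Hiro 0, Omar 9, Kira 10. Hiro eliminated.
Round 2: Priya 14, Farid 12, Omar 9, Kira 10. Omar eliminated.
Round 3: Priya 14, Farid 12, Kira 19. Farid eliminated.
Round 4: Priya 21, Kira 24. Kira has a majority (≥23).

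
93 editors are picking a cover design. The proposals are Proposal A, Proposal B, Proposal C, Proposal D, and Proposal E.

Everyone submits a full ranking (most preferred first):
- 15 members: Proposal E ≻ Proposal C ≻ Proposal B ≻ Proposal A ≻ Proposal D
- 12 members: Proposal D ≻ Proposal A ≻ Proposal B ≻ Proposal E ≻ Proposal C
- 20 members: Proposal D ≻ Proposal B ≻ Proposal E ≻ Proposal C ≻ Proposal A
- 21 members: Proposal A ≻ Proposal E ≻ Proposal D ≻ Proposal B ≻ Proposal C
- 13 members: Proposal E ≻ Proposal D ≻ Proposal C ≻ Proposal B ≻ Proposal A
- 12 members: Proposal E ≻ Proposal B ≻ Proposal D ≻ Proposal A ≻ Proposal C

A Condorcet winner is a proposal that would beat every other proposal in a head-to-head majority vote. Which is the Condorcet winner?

Proposal E vs Proposal A: 60–33
Proposal E vs Proposal B: 61–32
Proposal E vs Proposal C: 93–0
Proposal E vs Proposal D: 61–32
Proposal E beats every other proposal.

Proposal E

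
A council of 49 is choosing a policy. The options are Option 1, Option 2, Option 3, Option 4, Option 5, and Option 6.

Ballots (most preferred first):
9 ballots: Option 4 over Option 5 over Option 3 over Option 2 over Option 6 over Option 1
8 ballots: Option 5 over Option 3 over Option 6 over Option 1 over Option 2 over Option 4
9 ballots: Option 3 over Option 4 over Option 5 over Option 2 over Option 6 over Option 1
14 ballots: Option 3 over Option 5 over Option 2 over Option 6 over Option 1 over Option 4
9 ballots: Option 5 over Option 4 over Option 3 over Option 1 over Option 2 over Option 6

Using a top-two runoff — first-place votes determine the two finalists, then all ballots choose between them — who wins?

Option 5

Round 1 first-place votes: Option 1 0, Option 2 0, Option 3 23, Option 4 9, Option 5 17, Option 6 0. Option 3 and Option 5 advance.
Runoff: Option 3 is ranked above Option 5 on 23 ballots, Option 5 above Option 3 on 26.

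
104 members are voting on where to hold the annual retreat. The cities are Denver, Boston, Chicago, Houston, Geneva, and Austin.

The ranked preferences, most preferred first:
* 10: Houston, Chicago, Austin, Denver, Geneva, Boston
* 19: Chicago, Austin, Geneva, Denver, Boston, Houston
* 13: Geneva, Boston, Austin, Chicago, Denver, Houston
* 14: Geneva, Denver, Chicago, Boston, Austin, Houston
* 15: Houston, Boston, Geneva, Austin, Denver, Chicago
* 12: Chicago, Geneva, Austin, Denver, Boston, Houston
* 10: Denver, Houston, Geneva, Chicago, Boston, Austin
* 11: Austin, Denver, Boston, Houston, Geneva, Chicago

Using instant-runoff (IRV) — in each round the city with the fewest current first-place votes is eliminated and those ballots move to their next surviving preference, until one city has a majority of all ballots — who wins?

Round 1: Denver 10, Boston 0, Chicago 31, Houston 25, Geneva 27, Austin 11. Boston eliminated.
Round 2: Denver 10, Chicago 31, Houston 25, Geneva 27, Austin 11. Denver eliminated.
Round 3: Chicago 31, Houston 35, Geneva 27, Austin 11. Austin eliminated.
Round 4: Chicago 31, Houston 46, Geneva 27. Geneva eliminated.
Round 5: Chicago 58, Houston 46. Chicago has a majority (≥53).

Chicago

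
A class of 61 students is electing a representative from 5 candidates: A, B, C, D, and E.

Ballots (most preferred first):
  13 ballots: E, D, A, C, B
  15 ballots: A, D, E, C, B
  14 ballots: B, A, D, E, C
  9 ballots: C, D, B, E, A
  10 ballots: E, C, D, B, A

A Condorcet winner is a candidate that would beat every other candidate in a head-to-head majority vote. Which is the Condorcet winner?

D

D vs A: 32–29
D vs B: 47–14
D vs C: 42–19
D vs E: 38–23
D beats every other candidate.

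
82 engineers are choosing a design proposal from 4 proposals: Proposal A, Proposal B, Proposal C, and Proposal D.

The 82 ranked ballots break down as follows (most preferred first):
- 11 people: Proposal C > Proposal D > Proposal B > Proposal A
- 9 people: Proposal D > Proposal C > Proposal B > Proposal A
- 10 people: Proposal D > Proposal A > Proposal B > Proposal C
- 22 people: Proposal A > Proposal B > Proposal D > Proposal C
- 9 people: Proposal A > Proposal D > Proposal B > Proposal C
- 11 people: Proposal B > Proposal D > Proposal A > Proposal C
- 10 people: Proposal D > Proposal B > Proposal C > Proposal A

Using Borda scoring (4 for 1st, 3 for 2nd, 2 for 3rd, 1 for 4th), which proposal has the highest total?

Proposal D

Proposal A: 11×1 + 9×1 + 10×3 + 22×4 + 9×4 + 11×2 + 10×1 = 206
Proposal B: 11×2 + 9×2 + 10×2 + 22×3 + 9×2 + 11×4 + 10×3 = 218
Proposal C: 11×4 + 9×3 + 10×1 + 22×1 + 9×1 + 11×1 + 10×2 = 143
Proposal D: 11×3 + 9×4 + 10×4 + 22×2 + 9×3 + 11×3 + 10×4 = 253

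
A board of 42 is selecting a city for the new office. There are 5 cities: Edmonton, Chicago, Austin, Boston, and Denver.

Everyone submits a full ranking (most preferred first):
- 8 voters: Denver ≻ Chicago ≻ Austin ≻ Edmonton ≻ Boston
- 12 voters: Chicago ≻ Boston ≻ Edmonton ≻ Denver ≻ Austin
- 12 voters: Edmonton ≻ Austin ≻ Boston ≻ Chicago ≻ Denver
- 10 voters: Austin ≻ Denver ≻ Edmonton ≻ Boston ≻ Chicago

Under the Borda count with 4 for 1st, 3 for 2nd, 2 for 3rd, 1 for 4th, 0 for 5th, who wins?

Edmonton: 8×1 + 12×2 + 12×4 + 10×2 = 100
Chicago: 8×3 + 12×4 + 12×1 + 10×0 = 84
Austin: 8×2 + 12×0 + 12×3 + 10×4 = 92
Boston: 8×0 + 12×3 + 12×2 + 10×1 = 70
Denver: 8×4 + 12×1 + 12×0 + 10×3 = 74

Edmonton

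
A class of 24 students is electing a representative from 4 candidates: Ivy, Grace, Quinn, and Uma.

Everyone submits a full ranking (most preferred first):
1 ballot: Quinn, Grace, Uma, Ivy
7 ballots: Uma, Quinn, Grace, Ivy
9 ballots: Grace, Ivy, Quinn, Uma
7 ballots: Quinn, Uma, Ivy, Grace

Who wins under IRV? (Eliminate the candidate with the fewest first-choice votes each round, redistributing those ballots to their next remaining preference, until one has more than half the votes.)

Round 1: Ivy 0, Grace 9, Quinn 8, Uma 7. Ivy eliminated.
Round 2: Grace 9, Quinn 8, Uma 7. Uma eliminated.
Round 3: Grace 9, Quinn 15. Quinn has a majority (≥13).

Quinn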